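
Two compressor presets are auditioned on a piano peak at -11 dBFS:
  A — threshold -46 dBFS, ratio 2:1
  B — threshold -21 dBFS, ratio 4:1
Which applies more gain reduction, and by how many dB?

A: overshoot 35 dB → output overshoot 17.5 dB → GR 17.5 dB.
B: overshoot 10 dB → output overshoot 2.5 dB → GR 7.5 dB.
A reduces 10 dB more.

A, by 10 dB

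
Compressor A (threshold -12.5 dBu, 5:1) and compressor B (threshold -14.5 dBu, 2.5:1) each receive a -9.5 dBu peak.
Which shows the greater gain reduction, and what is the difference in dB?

B, by 0.6 dB

A: 3 dB over, compressed to 0.6 dB over, so 2.4 dB of GR.
B: 5 dB over, compressed to 2 dB over, so 3 dB of GR.
Difference: 0.6 dB in favour of B.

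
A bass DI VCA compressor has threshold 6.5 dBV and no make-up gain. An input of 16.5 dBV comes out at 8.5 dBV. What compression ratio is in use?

5:1

Input overshoot = 16.5 − 6.5 = 10 dB; output overshoot = 8.5 − 6.5 = 2 dB.
Ratio = 10 / 2 = 5.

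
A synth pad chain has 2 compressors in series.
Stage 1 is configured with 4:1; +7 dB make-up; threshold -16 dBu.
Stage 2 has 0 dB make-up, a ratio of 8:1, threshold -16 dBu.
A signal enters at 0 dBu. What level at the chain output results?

-14.625 dBu

Stage 1: 0 dBu is 16 dB over -16 dBu; at 4:1 that becomes 4 dB over, giving -12 dBu; +7 dB make-up → -5 dBu.
Stage 2: -5 dBu is 11 dB over -16 dBu; at 8:1 that becomes 1.375 dB over, giving -14.625 dBu.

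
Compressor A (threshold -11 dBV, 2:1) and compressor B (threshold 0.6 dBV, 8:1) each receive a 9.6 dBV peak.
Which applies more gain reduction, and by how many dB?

A, by 2.425 dB

A: GR = 20.6 − 20.6/2 = 10.3 dB.
B: GR = 9 − 9/8 = 7.875 dB.
Difference: 2.425 dB in favour of A.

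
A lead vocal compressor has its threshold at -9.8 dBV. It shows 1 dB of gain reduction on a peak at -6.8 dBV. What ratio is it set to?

1.5:1

Input overshoot = -6.8 − (-9.8) = 3 dB.
Output overshoot = 3 − 1 = 2 dB.
Ratio = input overshoot / output overshoot = 3 / 2 = 1.5.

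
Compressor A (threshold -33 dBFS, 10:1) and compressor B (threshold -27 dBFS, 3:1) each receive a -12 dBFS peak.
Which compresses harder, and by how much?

A: 21 dB over, compressed to 2.1 dB over, so 18.9 dB of GR.
B: 15 dB over, compressed to 5 dB over, so 10 dB of GR.
Difference: 8.9 dB in favour of A.

A, by 8.9 dB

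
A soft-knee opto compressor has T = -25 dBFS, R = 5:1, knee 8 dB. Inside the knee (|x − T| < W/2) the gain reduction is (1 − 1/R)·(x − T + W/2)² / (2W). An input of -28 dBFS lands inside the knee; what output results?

x − T + W/2 = -28 − (-25) + 4 = 1.
GR = (1 − 1/5) × 1² / 16 = 0.8 × 1 / 16 = 0.05 dB.
Output = -28 − 0.05 = -28.05 dBFS.

-28.05 dBFS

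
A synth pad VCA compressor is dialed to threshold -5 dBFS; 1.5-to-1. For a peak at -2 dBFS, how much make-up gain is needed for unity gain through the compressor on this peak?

The peak compresses to -5 + 3/1.5 = -3 dBFS.
To reach -2 dBFS requires -2 − (-3) = 1 dB of make-up.

1 dB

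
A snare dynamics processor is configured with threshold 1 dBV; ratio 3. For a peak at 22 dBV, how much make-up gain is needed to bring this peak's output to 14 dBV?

The peak compresses to 1 + 21/3 = 8 dBV.
To reach 14 dBV requires 14 − 8 = 6 dB of make-up.

6 dB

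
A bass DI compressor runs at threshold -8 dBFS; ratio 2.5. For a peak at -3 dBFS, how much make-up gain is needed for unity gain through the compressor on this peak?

Without make-up, output = threshold + overshoot/2.5 = -8 + 2 = -6 dBFS.
Gap to target: 3 dB.

3 dB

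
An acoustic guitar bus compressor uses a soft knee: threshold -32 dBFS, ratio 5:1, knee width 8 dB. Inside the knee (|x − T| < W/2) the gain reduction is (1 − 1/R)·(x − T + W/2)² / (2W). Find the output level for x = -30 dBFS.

-31.8 dBFS

x − T + W/2 = -30 − (-32) + 4 = 6.
GR = (1 − 1/5) × 6² / 16 = 0.8 × 36 / 16 = 1.8 dB.
Output = -30 − 1.8 = -31.8 dBFS.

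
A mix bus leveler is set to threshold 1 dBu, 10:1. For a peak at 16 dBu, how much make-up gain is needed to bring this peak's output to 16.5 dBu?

The peak compresses to 1 + 15/10 = 2.5 dBu.
To reach 16.5 dBu requires 16.5 − 2.5 = 14 dB of make-up.

14 dB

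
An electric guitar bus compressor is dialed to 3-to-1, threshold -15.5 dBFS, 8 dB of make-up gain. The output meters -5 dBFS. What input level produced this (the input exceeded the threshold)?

Before make-up, the level was -5 − 8 = -13 dBFS.
Post-compression overshoot = -13 − (-15.5) = 2.5 dB.
Input overshoot = R × output overshoot = 7.5 dB → input = -15.5 + 7.5 = -8 dBFS.

-8 dBFS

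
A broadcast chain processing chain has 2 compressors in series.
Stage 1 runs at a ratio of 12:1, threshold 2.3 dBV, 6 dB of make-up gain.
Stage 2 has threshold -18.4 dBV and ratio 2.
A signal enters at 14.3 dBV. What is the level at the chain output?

-4.55 dBV

Stage 1: 12 dB above 2.3 dBV, reduced 12:1 to 1 dB above → 3.3 dBV; +6 dB make-up → 9.3 dBV.
Stage 2: overshoot 27.7 dB → 27.7/2 = 13.85 dB → -4.55 dBV.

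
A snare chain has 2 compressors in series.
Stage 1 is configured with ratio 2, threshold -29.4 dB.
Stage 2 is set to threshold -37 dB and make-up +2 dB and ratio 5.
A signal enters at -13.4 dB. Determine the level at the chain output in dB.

-31.88 dB

Stage 1: 16 dB above -29.4 dB, reduced 2:1 to 8 dB above → -21.4 dB.
Stage 2: overshoot 15.6 dB → 15.6/5 = 3.12 dB → -33.88 dB; +2 dB make-up → -31.88 dB.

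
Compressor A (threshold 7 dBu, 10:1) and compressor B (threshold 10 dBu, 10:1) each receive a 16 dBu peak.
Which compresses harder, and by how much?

A, by 2.7 dB

A: GR = 9 − 9/10 = 8.1 dB.
B: GR = 6 − 6/10 = 5.4 dB.
A applies 2.7 dB more gain reduction.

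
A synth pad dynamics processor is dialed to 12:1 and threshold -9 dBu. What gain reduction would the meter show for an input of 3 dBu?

The signal is 12 dB above threshold.
At 12:1, output sits 12/12 = 1 dB above threshold.
Gain reduction = 12 − 1 = 11 dB.

11 dB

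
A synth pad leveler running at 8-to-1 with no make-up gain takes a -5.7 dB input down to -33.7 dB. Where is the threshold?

Gain reduction = -5.7 − (-33.7) = 28 dB; output overshoot = GR / (R − 1) = 28 / 7 = 4 dB.
Threshold = output − output overshoot = -33.7 − 4 = -37.7 dB.

-37.7 dB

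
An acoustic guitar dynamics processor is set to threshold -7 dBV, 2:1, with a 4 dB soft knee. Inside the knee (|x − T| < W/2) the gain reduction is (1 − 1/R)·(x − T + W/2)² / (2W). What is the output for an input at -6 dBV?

x − T + W/2 = -6 − (-7) + 2 = 3.
GR = (1 − 1/2) × 3² / 8 = 0.5 × 9 / 8 = 0.5625 dB.
Output = -6 − 0.5625 = -6.5625 dBV.

-6.5625 dBV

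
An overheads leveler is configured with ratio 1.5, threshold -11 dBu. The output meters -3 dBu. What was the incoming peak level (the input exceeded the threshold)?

1 dBu

That's 8 dB above the -11 dBu threshold.
Undo the ratio: input overshoot = 8 × 1.5 = 12 dB, giving input = 1 dBu.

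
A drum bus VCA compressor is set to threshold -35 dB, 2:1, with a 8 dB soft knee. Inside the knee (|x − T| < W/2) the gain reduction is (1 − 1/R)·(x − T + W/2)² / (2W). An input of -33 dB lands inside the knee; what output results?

x − T + W/2 = -33 − (-35) + 4 = 6.
GR = (1 − 1/2) × 6² / 16 = 0.5 × 36 / 16 = 1.125 dB.
Output = -33 − 1.125 = -34.125 dB.

-34.125 dB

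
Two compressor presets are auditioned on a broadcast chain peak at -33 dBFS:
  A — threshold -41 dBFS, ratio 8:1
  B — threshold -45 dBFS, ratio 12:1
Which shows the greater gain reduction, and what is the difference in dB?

A: GR = 8 − 8/8 = 7 dB.
B: GR = 12 − 12/12 = 11 dB.
B applies 4 dB more gain reduction.

B, by 4 dB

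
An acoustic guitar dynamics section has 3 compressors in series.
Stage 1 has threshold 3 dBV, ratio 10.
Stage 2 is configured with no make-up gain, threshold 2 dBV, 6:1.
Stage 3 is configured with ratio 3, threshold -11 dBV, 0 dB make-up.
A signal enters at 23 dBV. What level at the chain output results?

Stage 1: overshoot 20 dB → 20/10 = 2 dB → 5 dBV.
Stage 2: 5 dBV is 3 dB over 2 dBV; at 6:1 that becomes 0.5 dB over, giving 2.5 dBV.
Stage 3: 13.5 dB above -11 dBV, reduced 3:1 to 4.5 dB above → -6.5 dBV.

-6.5 dBV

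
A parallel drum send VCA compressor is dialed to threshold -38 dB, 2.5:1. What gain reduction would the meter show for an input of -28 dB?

The signal is 10 dB above threshold.
After 2.5:1 compression the overshoot becomes 10/2.5 = 4 dB.
GR = overshoot in − overshoot out = 10 − 4 = 6 dB.

6 dB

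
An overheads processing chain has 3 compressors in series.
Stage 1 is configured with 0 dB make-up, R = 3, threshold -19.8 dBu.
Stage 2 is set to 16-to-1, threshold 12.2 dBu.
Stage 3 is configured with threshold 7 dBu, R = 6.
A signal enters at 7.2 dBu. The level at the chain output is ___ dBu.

-10.8 dBu

Stage 1: 27 dB above -19.8 dBu, reduced 3:1 to 9 dB above → -10.8 dBu.
Stage 2: -10.8 dBu is at or below the 12.2 dBu threshold — no compression; output -10.8 dBu.
Stage 3: below threshold (-10.8 ≤ 7); passes unchanged; output -10.8 dBu.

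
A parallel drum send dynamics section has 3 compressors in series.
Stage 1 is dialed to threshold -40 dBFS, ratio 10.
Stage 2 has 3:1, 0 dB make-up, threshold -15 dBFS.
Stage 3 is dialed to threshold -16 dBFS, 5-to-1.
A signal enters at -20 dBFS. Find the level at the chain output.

-38 dBFS

Stage 1: overshoot 20 dB → 20/10 = 2 dB → -38 dBFS.
Stage 2: -38 dBFS is at or below the -15 dBFS threshold — no compression; output -38 dBFS.
Stage 3: -38 dBFS ≤ -16 dBFS, so stage 3 doesn't engage; output -38 dBFS.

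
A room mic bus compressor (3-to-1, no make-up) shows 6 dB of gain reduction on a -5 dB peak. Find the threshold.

Let T be the threshold. Output overshoot = (input overshoot)/R, so -11 − T = (-5 − T)/3.
3·(-11 − T) = -5 − T → 2·T = -33 − (-5) = -28.
T = -28/2 = -14 dB.

-14 dB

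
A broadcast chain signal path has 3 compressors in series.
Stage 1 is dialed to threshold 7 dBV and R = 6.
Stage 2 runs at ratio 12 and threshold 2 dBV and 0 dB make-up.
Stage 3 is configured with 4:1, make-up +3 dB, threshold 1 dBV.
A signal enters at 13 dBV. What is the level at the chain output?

4.375 dBV

Stage 1: overshoot 6 dB → 6/6 = 1 dB → 8 dBV.
Stage 2: 6 dB above 2 dBV, reduced 12:1 to 0.5 dB above → 2.5 dBV.
Stage 3: 2.5 dBV is 1.5 dB over 1 dBV; at 4:1 that becomes 0.375 dB over, giving 1.375 dBV; +3 dB make-up → 4.375 dBV.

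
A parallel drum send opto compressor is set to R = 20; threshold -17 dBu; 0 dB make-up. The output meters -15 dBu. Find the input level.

The compressed level sits -15 − (-17) = 2 dB over threshold.
Undo the ratio: input overshoot = 2 × 20 = 40 dB, giving input = 23 dBu.

23 dBu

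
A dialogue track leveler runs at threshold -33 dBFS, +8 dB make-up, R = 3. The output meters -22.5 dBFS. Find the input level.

-25.5 dBFS

Before make-up, the level was -22.5 − 8 = -30.5 dBFS.
Post-compression overshoot = -30.5 − (-33) = 2.5 dB.
Input overshoot = R × output overshoot = 7.5 dB → input = -33 + 7.5 = -25.5 dBFS.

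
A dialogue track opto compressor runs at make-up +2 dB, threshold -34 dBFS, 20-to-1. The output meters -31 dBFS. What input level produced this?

Remove make-up: -31 − 2 = -33 dBFS.
The compressed level sits -33 − (-34) = 1 dB over threshold.
Before 20:1 compression the overshoot was 1 × 20 = 20 dB, so input = -34 + 20 = -14 dBFS.

-14 dBFS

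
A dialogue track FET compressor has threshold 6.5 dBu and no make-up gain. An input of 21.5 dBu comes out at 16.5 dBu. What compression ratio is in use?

Input overshoot = 21.5 − 6.5 = 15 dB; output overshoot = 16.5 − 6.5 = 10 dB.
Ratio = 15 / 10 = 1.5.

1.5:1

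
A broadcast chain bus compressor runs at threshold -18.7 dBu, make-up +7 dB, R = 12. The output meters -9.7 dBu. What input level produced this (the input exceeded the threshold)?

Stripping the +7 dB make-up gives -16.7 dBu at the gain stage.
That's 2 dB above the -18.7 dBu threshold.
Undo the ratio: input overshoot = 2 × 12 = 24 dB, giving input = 5.3 dBu.

5.3 dBu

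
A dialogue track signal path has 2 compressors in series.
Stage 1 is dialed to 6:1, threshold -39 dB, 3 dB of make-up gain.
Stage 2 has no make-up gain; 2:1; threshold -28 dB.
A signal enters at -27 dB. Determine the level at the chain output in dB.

-34 dB

Stage 1: overshoot 12 dB → 12/6 = 2 dB → -37 dB; +3 dB make-up → -34 dB.
Stage 2: -34 dB is at or below the -28 dB threshold — no compression; output -34 dB.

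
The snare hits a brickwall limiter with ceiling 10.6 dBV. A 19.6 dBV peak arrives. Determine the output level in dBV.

At ∞:1, everything above 10.6 dBV is held at the ceiling.

10.6 dBV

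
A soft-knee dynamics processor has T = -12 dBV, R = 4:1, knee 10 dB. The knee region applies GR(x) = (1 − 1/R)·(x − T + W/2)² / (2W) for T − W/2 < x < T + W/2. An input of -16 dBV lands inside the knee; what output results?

x − T + W/2 = -16 − (-12) + 5 = 1.
GR = (1 − 1/4) × 1² / 20 = 0.75 × 1 / 20 = 0.0375 dB.
Output = -16 − 0.0375 = -16.0375 dBV.

-16.0375 dBV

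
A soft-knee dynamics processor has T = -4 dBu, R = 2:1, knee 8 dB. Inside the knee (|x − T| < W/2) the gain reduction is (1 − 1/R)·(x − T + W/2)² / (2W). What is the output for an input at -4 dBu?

-4.5 dBu

x − T + W/2 = -4 − (-4) + 4 = 4.
GR = (1 − 1/2) × 4² / 16 = 0.5 × 16 / 16 = 0.5 dB.
Output = -4 − 0.5 = -4.5 dBu.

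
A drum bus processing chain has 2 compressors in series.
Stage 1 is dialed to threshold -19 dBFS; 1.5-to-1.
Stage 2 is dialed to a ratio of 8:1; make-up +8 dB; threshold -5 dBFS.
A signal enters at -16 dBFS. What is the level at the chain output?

-9 dBFS

Stage 1: overshoot 3 dB → 3/1.5 = 2 dB → -17 dBFS.
Stage 2: below threshold (-17 ≤ -5); passes unchanged; make-up brings it to -9 dBFS.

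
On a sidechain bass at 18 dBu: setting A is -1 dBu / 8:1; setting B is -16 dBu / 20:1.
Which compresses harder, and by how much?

B, by 15.675 dB

A: 19 dB over, compressed to 2.375 dB over, so 16.625 dB of GR.
B: 34 dB over, compressed to 1.7 dB over, so 32.3 dB of GR.
B reduces 15.675 dB more.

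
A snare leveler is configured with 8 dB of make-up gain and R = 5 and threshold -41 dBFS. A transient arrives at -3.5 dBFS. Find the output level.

The input is 37.5 dB above the -41 dBFS threshold.
The 37.5 dB excess becomes 7.5 dB after 5:1 reduction.
Output = -41 + 7.5 = -33.5 dBFS; make-up adds 8 dB, giving -25.5 dBFS.

-25.5 dBFS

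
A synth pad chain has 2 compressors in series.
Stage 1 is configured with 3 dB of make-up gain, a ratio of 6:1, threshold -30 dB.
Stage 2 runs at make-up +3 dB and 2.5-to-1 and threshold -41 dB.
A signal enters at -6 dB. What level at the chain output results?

-30.8 dB

Stage 1: overshoot 24 dB → 24/6 = 4 dB → -26 dB; +3 dB make-up → -23 dB.
Stage 2: 18 dB above -41 dB, reduced 2.5:1 to 7.2 dB above → -33.8 dB; +3 dB make-up → -30.8 dB.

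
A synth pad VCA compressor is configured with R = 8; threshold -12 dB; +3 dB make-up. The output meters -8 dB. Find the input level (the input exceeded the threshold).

Remove make-up: -8 − 3 = -11 dB.
That's 1 dB above the -12 dB threshold.
Input overshoot = R × output overshoot = 8 dB → input = -12 + 8 = -4 dB.

-4 dB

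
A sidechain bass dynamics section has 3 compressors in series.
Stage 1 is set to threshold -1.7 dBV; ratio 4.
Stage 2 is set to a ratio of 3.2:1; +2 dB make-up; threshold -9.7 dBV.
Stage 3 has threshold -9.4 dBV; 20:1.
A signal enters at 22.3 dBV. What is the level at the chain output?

-9.09625 dBV

Stage 1: overshoot 24 dB → 24/4 = 6 dB → 4.3 dBV.
Stage 2: overshoot 14 dB → 14/3.2 = 4.375 dB → -5.325 dBV; +2 dB make-up → -3.325 dBV.
Stage 3: 6.075 dB above -9.4 dBV, reduced 20:1 to 0.30375 dB above → -9.09625 dBV.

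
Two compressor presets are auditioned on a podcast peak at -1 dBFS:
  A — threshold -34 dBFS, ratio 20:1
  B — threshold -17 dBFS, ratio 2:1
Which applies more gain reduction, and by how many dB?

A: overshoot 33 dB → output overshoot 1.65 dB → GR 31.35 dB.
B: overshoot 16 dB → output overshoot 8 dB → GR 8 dB.
A reduces 23.35 dB more.

A, by 23.35 dB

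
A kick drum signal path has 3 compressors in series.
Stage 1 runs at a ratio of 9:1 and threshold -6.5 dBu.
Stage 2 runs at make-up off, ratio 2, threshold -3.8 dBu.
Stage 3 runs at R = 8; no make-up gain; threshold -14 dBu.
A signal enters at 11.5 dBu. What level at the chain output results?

-12.8125 dBu

Stage 1: 18 dB above -6.5 dBu, reduced 9:1 to 2 dB above → -4.5 dBu.
Stage 2: -4.5 dBu ≤ -3.8 dBu, so stage 2 doesn't engage; output -4.5 dBu.
Stage 3: overshoot 9.5 dB → 9.5/8 = 1.1875 dB → -12.8125 dBu.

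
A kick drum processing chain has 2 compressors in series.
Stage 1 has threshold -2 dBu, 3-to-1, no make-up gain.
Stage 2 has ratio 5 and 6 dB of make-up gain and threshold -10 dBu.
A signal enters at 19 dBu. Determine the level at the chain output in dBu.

-1 dBu

Stage 1: overshoot 21 dB → 21/3 = 7 dB → 5 dBu.
Stage 2: 15 dB above -10 dBu, reduced 5:1 to 3 dB above → -7 dBu; +6 dB make-up → -1 dBu.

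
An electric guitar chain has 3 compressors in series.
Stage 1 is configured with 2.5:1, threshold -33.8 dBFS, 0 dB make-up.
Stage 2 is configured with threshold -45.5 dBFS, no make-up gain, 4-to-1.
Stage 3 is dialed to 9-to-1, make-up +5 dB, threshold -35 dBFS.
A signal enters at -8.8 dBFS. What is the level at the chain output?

Stage 1: overshoot 25 dB → 25/2.5 = 10 dB → -23.8 dBFS.
Stage 2: overshoot 21.7 dB → 21.7/4 = 5.425 dB → -40.075 dBFS.
Stage 3: -40.075 dBFS is at or below the -35 dBFS threshold — no compression; make-up brings it to -35.075 dBFS.

-35.075 dBFS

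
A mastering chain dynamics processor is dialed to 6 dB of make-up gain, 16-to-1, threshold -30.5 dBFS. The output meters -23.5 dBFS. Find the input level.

Remove make-up: -23.5 − 6 = -29.5 dBFS.
Post-compression overshoot = -29.5 − (-30.5) = 1 dB.
Undo the ratio: input overshoot = 1 × 16 = 16 dB, giving input = -14.5 dBFS.

-14.5 dBFS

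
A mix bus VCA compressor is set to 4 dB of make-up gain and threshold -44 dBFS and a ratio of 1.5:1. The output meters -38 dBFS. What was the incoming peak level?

Stripping the +4 dB make-up gives -42 dBFS at the gain stage.
That's 2 dB above the -44 dBFS threshold.
Input overshoot = R × output overshoot = 3 dB → input = -44 + 3 = -41 dBFS.

-41 dBFS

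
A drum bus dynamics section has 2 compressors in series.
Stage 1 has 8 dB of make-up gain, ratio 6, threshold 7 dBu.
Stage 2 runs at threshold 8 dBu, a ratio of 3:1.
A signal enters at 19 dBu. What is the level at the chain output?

11 dBu

Stage 1: 19 dBu is 12 dB over 7 dBu; at 6:1 that becomes 2 dB over, giving 9 dBu; +8 dB make-up → 17 dBu.
Stage 2: 9 dB above 8 dBu, reduced 3:1 to 3 dB above → 11 dBu.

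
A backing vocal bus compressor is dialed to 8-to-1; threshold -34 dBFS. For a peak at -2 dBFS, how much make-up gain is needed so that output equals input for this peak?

28 dB

Overshoot 32 dB → 32/8 = 4 dB after compression, so the compressed level is -34 + 4 = -30 dBFS.
Make-up = target − compressed = -2 − (-30) = 28 dB.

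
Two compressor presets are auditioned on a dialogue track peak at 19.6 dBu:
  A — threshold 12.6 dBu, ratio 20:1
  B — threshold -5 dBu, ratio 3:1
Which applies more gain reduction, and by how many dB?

A: overshoot 7 dB → output overshoot 0.35 dB → GR 6.65 dB.
B: overshoot 24.6 dB → output overshoot 8.2 dB → GR 16.4 dB.
B applies 9.75 dB more gain reduction.

B, by 9.75 dB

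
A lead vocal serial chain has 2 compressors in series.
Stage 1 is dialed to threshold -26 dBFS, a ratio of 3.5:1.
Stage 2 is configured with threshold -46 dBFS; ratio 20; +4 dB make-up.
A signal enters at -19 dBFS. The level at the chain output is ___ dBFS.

Stage 1: -19 dBFS is 7 dB over -26 dBFS; at 3.5:1 that becomes 2 dB over, giving -24 dBFS.
Stage 2: 22 dB above -46 dBFS, reduced 20:1 to 1.1 dB above → -44.9 dBFS; +4 dB make-up → -40.9 dBFS.

-40.9 dBFS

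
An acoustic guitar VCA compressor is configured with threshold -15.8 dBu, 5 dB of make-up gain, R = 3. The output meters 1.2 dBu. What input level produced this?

Remove make-up: 1.2 − 5 = -3.8 dBu.
The compressed level sits -3.8 − (-15.8) = 12 dB over threshold.
Before 3:1 compression the overshoot was 12 × 3 = 36 dB, so input = -15.8 + 36 = 20.2 dBu.

20.2 dBu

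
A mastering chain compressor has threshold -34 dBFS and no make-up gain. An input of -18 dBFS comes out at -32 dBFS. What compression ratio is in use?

Input overshoot = -18 − (-34) = 16 dB; output overshoot = -32 − (-34) = 2 dB.
Ratio = 16 / 2 = 8.

8:1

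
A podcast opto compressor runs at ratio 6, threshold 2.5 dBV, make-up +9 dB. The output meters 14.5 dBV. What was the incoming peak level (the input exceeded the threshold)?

20.5 dBV

Before make-up, the level was 14.5 − 9 = 5.5 dBV.
That's 3 dB above the 2.5 dBV threshold.
Undo the ratio: input overshoot = 3 × 6 = 18 dB, giving input = 20.5 dBV.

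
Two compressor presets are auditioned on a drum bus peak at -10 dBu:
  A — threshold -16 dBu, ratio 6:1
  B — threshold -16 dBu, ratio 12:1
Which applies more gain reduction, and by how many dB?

A: overshoot 6 dB → output overshoot 1 dB → GR 5 dB.
B: overshoot 6 dB → output overshoot 0.5 dB → GR 5.5 dB.
Difference: 0.5 dB in favour of B.

B, by 0.5 dB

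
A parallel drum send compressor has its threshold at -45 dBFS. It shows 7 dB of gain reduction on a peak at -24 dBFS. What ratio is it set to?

Input overshoot = -24 − (-45) = 21 dB.
Output overshoot = 21 − 7 = 14 dB.
Ratio = input overshoot / output overshoot = 21 / 14 = 1.5.

1.5:1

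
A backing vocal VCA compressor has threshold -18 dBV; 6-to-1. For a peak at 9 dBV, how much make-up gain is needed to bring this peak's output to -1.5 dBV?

Without make-up, output = threshold + overshoot/6 = -18 + 4.5 = -13.5 dBV.
Gap to target: 12 dB.

12 dB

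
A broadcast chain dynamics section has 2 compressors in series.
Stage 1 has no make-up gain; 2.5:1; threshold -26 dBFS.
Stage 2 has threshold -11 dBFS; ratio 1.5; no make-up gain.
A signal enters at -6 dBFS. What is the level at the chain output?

Stage 1: overshoot 20 dB → 20/2.5 = 8 dB → -18 dBFS.
Stage 2: -18 dBFS ≤ -11 dBFS, so stage 2 doesn't engage; output -18 dBFS.

-18 dBFS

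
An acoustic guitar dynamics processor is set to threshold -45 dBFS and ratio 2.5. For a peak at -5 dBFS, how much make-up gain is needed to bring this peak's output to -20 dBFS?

Overshoot 40 dB → 40/2.5 = 16 dB after compression, so the compressed level is -45 + 16 = -29 dBFS.
Make-up = target − compressed = -20 − (-29) = 9 dB.

9 dB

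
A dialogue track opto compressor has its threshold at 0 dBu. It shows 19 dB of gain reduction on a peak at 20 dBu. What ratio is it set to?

Input overshoot = 20 − 0 = 20 dB.
Output overshoot = 20 − 19 = 1 dB.
Ratio = input overshoot / output overshoot = 20 / 1 = 20.

20:1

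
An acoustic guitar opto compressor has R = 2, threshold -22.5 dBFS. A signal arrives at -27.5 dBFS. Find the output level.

-27.5 dBFS

-27.5 dBFS is 5 dB below the -22.5 dBFS threshold, so no gain reduction is applied.
Output = input = -27.5 dBFS.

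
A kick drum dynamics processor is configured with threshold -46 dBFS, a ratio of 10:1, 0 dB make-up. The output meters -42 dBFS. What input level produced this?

That's 4 dB above the -46 dBFS threshold.
Before 10:1 compression the overshoot was 4 × 10 = 40 dB, so input = -46 + 40 = -6 dBFS.

-6 dBFS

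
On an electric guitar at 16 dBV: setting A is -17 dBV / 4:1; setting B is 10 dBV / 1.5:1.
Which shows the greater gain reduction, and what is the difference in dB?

A: overshoot 33 dB → output overshoot 8.25 dB → GR 24.75 dB.
B: overshoot 6 dB → output overshoot 4 dB → GR 2 dB.
Difference: 22.75 dB in favour of A.

A, by 22.75 dB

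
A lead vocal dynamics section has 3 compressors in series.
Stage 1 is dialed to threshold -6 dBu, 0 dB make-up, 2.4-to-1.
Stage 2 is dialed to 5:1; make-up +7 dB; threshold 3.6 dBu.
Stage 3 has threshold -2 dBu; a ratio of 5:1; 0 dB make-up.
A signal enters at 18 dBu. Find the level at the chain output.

0.536 dBu

Stage 1: 18 dBu is 24 dB over -6 dBu; at 2.4:1 that becomes 10 dB over, giving 4 dBu.
Stage 2: 0.4 dB above 3.6 dBu, reduced 5:1 to 0.08 dB above → 3.68 dBu; +7 dB make-up → 10.68 dBu.
Stage 3: 12.68 dB above -2 dBu, reduced 5:1 to 2.536 dB above → 0.536 dBu.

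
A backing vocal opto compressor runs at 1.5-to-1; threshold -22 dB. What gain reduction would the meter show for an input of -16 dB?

2 dB

-16 dB exceeds the threshold by 6 dB.
A 1.5:1 ratio leaves 4 dB of that excess.
So the signal is attenuated by 6 − 4 = 2 dB.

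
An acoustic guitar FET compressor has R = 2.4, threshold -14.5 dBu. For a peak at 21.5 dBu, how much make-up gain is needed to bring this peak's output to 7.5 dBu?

The peak compresses to -14.5 + 36/2.4 = 0.5 dBu.
To reach 7.5 dBu requires 7.5 − 0.5 = 7 dB of make-up.

7 dB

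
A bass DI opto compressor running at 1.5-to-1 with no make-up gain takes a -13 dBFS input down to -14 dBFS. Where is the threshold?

Let T be the threshold. Output overshoot = (input overshoot)/R, so -14 − T = (-13 − T)/1.5.
1.5·(-14 − T) = -13 − T → 0.5·T = -21 − (-13) = -8.
T = -8/0.5 = -16 dBFS.

-16 dBFS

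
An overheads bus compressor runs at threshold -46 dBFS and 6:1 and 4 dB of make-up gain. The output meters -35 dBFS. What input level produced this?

Before make-up, the level was -35 − 4 = -39 dBFS.
Post-compression overshoot = -39 − (-46) = 7 dB.
Input overshoot = R × output overshoot = 42 dB → input = -46 + 42 = -4 dBFS.

-4 dBFS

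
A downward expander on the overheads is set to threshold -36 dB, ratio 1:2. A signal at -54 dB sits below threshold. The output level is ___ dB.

Below threshold, a 1:2 expander applies gain = (2−1)×(T − x) of attenuation.
(2−1) × 18 = 18 dB, so output = -54 − 18 = -72 dB.

-72 dB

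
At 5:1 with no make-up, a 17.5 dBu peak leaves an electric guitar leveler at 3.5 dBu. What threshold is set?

0 dBu

Input is 17.5 dB above T (since output overshoot × R = input overshoot: (3.5 − T)·5 = 17.5 − T gives T = 0 dBu).
Check: 0 + (17.5 − 0)/5 = 0 + 3.5 = 3.5 dBu. ✓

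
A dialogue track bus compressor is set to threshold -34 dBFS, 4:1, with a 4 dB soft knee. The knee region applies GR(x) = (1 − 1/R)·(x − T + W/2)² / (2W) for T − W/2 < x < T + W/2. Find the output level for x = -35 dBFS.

-35.09375 dBFS

x − T + W/2 = -35 − (-34) + 2 = 1.
GR = (1 − 1/4) × 1² / 8 = 0.75 × 1 / 8 = 0.09375 dB.
Output = -35 − 0.09375 = -35.09375 dBFS.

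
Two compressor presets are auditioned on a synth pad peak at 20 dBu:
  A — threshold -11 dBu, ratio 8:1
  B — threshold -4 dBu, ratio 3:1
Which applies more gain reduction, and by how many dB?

A, by 11.125 dB

A: overshoot 31 dB → output overshoot 3.875 dB → GR 27.125 dB.
B: overshoot 24 dB → output overshoot 8 dB → GR 16 dB.
Difference: 11.125 dB in favour of A.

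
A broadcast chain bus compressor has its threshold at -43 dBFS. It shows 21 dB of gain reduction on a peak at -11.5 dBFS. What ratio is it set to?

3:1

Input overshoot = -11.5 − (-43) = 31.5 dB.
Output overshoot = 31.5 − 21 = 10.5 dB.
Ratio = input overshoot / output overshoot = 31.5 / 10.5 = 3.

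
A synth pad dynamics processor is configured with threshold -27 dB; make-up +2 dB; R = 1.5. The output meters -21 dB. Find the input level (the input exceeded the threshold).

Remove make-up: -21 − 2 = -23 dB.
That's 4 dB above the -27 dB threshold.
Undo the ratio: input overshoot = 4 × 1.5 = 6 dB, giving input = -21 dB.

-21 dB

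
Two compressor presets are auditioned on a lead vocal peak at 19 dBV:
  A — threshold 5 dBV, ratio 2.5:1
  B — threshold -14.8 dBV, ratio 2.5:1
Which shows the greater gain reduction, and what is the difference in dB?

B, by 11.88 dB

A: 14 dB over, compressed to 5.6 dB over, so 8.4 dB of GR.
B: 33.8 dB over, compressed to 13.52 dB over, so 20.28 dB of GR.
B applies 11.88 dB more gain reduction.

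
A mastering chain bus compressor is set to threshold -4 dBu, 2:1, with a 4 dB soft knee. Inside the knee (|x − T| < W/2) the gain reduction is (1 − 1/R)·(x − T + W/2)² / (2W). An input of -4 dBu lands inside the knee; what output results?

x − T + W/2 = -4 − (-4) + 2 = 2.
GR = (1 − 1/2) × 2² / 8 = 0.5 × 4 / 8 = 0.25 dB.
Output = -4 − 0.25 = -4.25 dBu.

-4.25 dBu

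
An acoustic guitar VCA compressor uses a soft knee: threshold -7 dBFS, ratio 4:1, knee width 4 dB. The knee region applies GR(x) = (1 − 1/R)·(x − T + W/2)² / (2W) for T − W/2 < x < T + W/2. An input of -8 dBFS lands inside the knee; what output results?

-8.09375 dBFS

x − T + W/2 = -8 − (-7) + 2 = 1.
GR = (1 − 1/4) × 1² / 8 = 0.75 × 1 / 8 = 0.09375 dB.
Output = -8 − 0.09375 = -8.09375 dBFS.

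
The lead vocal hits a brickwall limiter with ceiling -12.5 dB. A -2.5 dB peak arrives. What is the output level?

-12.5 dB

The limiter clamps the peak to its -12.5 dB ceiling.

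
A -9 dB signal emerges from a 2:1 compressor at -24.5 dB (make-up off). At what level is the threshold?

Input is 31 dB above T (since output overshoot × R = input overshoot: (-24.5 − T)·2 = -9 − T gives T = -40 dB).
Check: -40 + (-9 − (-40))/2 = -40 + 15.5 = -24.5 dB. ✓

-40 dB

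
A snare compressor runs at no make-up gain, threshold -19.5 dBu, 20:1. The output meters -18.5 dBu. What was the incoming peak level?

Post-compression overshoot = -18.5 − (-19.5) = 1 dB.
Before 20:1 compression the overshoot was 1 × 20 = 20 dB, so input = -19.5 + 20 = 0.5 dBu.

0.5 dBu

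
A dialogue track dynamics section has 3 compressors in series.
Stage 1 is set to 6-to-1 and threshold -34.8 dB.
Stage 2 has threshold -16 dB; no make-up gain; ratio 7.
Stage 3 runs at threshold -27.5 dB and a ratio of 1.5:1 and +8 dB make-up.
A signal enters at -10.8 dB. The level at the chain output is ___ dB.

-22.8 dB

Stage 1: 24 dB above -34.8 dB, reduced 6:1 to 4 dB above → -30.8 dB.
Stage 2: -30.8 dB ≤ -16 dB, so stage 2 doesn't engage; output -30.8 dB.
Stage 3: -30.8 dB is at or below the -27.5 dB threshold — no compression; make-up brings it to -22.8 dB.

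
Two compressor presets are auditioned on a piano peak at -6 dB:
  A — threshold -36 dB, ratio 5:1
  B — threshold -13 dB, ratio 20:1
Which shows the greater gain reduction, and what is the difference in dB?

A, by 17.35 dB

A: 30 dB over, compressed to 6 dB over, so 24 dB of GR.
B: 7 dB over, compressed to 0.35 dB over, so 6.65 dB of GR.
A reduces 17.35 dB more.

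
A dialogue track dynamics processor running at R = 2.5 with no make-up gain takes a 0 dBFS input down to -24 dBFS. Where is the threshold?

-40 dBFS

Input is 40 dB above T (since output overshoot × R = input overshoot: (-24 − T)·2.5 = 0 − T gives T = -40 dBFS).
Check: -40 + (0 − (-40))/2.5 = -40 + 16 = -24 dBFS. ✓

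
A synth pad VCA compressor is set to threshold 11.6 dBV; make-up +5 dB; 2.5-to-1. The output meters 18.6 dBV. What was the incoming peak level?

Remove make-up: 18.6 − 5 = 13.6 dBV.
Post-compression overshoot = 13.6 − 11.6 = 2 dB.
Undo the ratio: input overshoot = 2 × 2.5 = 5 dB, giving input = 16.6 dBV.

16.6 dBV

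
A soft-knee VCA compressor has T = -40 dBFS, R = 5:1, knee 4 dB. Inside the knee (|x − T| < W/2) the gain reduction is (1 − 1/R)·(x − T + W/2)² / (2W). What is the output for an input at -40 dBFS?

-40.4 dBFS

x − T + W/2 = -40 − (-40) + 2 = 2.
GR = (1 − 1/5) × 2² / 8 = 0.8 × 4 / 8 = 0.4 dB.
Output = -40 − 0.4 = -40.4 dBFS.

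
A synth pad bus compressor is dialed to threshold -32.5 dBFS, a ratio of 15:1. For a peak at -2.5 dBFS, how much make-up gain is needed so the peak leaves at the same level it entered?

Overshoot 30 dB → 30/15 = 2 dB after compression, so the compressed level is -32.5 + 2 = -30.5 dBFS.
Make-up = target − compressed = -2.5 − (-30.5) = 28 dB.

28 dB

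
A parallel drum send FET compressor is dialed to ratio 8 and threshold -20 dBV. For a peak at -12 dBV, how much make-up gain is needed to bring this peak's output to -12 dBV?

7 dB

Without make-up, output = threshold + overshoot/8 = -20 + 1 = -19 dBV.
Gap to target: 7 dB.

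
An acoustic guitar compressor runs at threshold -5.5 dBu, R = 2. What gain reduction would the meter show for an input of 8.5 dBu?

8.5 dBu exceeds the threshold by 14 dB.
After 2:1 compression the overshoot becomes 14/2 = 7 dB.
Gain reduction = 14 − 7 = 7 dB.

7 dB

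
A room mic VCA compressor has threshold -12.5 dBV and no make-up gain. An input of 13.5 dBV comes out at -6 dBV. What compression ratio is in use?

Input overshoot = 13.5 − (-12.5) = 26 dB; output overshoot = -6 − (-12.5) = 6.5 dB.
Ratio = 26 / 6.5 = 4.

4:1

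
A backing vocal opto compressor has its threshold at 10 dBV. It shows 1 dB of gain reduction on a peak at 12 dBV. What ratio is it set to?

2:1

Input overshoot = 12 − 10 = 2 dB.
Output overshoot = 2 − 1 = 1 dB.
Ratio = input overshoot / output overshoot = 2 / 1 = 2.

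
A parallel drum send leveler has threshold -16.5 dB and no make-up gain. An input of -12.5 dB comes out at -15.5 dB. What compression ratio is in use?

4:1

Input overshoot = -12.5 − (-16.5) = 4 dB; output overshoot = -15.5 − (-16.5) = 1 dB.
Ratio = 4 / 1 = 4.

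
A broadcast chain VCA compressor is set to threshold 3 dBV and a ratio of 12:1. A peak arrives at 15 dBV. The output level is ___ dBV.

4 dBV

15 dBV sits 12 dB over threshold.
At 12:1 the overshoot is divided by 12, leaving 1 dB above threshold.
That puts the output at 4 dBV.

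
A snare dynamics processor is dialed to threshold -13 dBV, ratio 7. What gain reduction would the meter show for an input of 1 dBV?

Overshoot = 1 − (-13) = 14 dB.
At 7:1, output sits 14/7 = 2 dB above threshold.
So the signal is attenuated by 14 − 2 = 12 dB.

12 dB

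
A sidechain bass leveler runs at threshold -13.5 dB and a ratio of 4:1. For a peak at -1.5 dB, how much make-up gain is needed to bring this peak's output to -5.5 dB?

5 dB

Overshoot 12 dB → 12/4 = 3 dB after compression, so the compressed level is -13.5 + 3 = -10.5 dB.
Make-up = target − compressed = -5.5 − (-10.5) = 5 dB.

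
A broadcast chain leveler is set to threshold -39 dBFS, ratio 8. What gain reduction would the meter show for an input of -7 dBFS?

-7 dBFS exceeds the threshold by 32 dB.
A 8:1 ratio leaves 4 dB of that excess.
So the signal is attenuated by 32 − 4 = 28 dB.

28 dB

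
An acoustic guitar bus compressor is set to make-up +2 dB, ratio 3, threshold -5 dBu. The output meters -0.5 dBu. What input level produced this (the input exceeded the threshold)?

2.5 dBu

Stripping the +2 dB make-up gives -2.5 dBu at the gain stage.
Post-compression overshoot = -2.5 − (-5) = 2.5 dB.
Input overshoot = R × output overshoot = 7.5 dB → input = -5 + 7.5 = 2.5 dBu.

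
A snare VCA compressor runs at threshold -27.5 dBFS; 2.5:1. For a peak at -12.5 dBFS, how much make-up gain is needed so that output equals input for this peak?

The peak compresses to -27.5 + 15/2.5 = -21.5 dBFS.
To reach -12.5 dBFS requires -12.5 − (-21.5) = 9 dB of make-up.

9 dB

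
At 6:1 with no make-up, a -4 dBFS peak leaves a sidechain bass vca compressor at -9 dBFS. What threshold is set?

-10 dBFS

Gain reduction = -4 − (-9) = 5 dB; output overshoot = GR / (R − 1) = 5 / 5 = 1 dB.
Threshold = output − output overshoot = -9 − 1 = -10 dBFS.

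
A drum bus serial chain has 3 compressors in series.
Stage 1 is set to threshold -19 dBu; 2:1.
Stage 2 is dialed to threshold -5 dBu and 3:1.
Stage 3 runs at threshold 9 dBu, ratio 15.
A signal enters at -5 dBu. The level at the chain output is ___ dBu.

-12 dBu

Stage 1: -5 dBu is 14 dB over -19 dBu; at 2:1 that becomes 7 dB over, giving -12 dBu.
Stage 2: -12 dBu is at or below the -5 dBu threshold — no compression; output -12 dBu.
Stage 3: -12 dBu is at or below the 9 dBu threshold — no compression; output -12 dBu.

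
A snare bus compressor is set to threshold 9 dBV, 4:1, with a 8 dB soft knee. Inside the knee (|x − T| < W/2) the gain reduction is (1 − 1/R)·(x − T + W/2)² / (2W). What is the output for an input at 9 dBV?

8.25 dBV

x − T + W/2 = 9 − 9 + 4 = 4.
GR = (1 − 1/4) × 4² / 16 = 0.75 × 16 / 16 = 0.75 dB.
Output = 9 − 0.75 = 8.25 dBV.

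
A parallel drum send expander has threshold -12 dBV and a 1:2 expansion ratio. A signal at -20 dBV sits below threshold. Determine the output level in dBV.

-28 dBV

The input is 8 dB below the -12 dBV threshold.
A 1:2 expander multiplies undershoot by 2: 8 × 2 = 16 dB below threshold.
Output = -12 − 16 = -28 dBV.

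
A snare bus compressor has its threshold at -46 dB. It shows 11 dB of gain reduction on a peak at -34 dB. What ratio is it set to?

12:1

Input overshoot = -34 − (-46) = 12 dB.
Output overshoot = 12 − 11 = 1 dB.
Ratio = input overshoot / output overshoot = 12 / 1 = 12.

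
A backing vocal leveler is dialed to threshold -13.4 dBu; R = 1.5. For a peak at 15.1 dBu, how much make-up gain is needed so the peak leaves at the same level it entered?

9.5 dB

Without make-up, output = threshold + overshoot/1.5 = -13.4 + 19 = 5.6 dBu.
Gap to target: 9.5 dB.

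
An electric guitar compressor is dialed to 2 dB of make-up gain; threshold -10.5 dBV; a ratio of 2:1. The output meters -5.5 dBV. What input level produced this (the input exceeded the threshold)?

-4.5 dBV

Remove make-up: -5.5 − 2 = -7.5 dBV.
The compressed level sits -7.5 − (-10.5) = 3 dB over threshold.
Before 2:1 compression the overshoot was 3 × 2 = 6 dB, so input = -10.5 + 6 = -4.5 dBV.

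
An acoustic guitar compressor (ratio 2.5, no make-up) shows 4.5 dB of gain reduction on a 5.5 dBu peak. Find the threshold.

-2 dBu

Gain reduction = 5.5 − 1 = 4.5 dB; output overshoot = GR / (R − 1) = 4.5 / 1.5 = 3 dB.
Threshold = output − output overshoot = 1 − 3 = -2 dBu.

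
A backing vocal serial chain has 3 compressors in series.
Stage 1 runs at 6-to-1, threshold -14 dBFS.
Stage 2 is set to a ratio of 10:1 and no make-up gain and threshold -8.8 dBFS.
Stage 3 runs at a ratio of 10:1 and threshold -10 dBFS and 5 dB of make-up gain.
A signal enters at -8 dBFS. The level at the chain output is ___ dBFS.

-8 dBFS

Stage 1: overshoot 6 dB → 6/6 = 1 dB → -13 dBFS.
Stage 2: below threshold (-13 ≤ -8.8); passes unchanged; output -13 dBFS.
Stage 3: -13 dBFS is at or below the -10 dBFS threshold — no compression; make-up brings it to -8 dBFS.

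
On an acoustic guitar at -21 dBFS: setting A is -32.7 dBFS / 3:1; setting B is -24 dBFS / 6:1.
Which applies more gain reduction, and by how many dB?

A, by 5.3 dB

A: overshoot 11.7 dB → output overshoot 3.9 dB → GR 7.8 dB.
B: overshoot 3 dB → output overshoot 0.5 dB → GR 2.5 dB.
Difference: 5.3 dB in favour of A.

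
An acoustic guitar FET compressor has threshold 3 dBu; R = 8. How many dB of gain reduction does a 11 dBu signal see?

7 dB

11 dBu exceeds the threshold by 8 dB.
At 8:1, output sits 8/8 = 1 dB above threshold.
So the signal is attenuated by 8 − 1 = 7 dB.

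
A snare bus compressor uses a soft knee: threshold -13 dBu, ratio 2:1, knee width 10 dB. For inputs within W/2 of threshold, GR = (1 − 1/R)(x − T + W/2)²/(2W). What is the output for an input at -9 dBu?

-11.025 dBu

x − T + W/2 = -9 − (-13) + 5 = 9.
GR = (1 − 1/2) × 9² / 20 = 0.5 × 81 / 20 = 2.025 dB.
Output = -9 − 2.025 = -11.025 dBu.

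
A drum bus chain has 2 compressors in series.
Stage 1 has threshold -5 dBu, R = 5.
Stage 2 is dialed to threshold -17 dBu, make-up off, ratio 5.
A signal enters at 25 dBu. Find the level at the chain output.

-13.4 dBu

Stage 1: 25 dBu is 30 dB over -5 dBu; at 5:1 that becomes 6 dB over, giving 1 dBu.
Stage 2: 18 dB above -17 dBu, reduced 5:1 to 3.6 dB above → -13.4 dBu.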